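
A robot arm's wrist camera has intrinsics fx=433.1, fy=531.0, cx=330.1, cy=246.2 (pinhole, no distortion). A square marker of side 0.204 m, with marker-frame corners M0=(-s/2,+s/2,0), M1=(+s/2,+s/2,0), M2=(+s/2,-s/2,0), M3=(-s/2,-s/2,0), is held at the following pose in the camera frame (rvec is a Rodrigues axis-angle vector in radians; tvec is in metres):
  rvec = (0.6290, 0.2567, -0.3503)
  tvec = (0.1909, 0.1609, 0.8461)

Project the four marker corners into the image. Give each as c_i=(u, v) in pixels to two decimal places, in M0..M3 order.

c0=(394.19, 395.25) c1=(492.21, 377.02) c2=(469.26, 287.93) c3=(360.41, 315.94)

Intrinsics K: fx=433.1, fy=531.0, cx=330.1, cy=246.2
Marker side s = 0.204 m; corners in marker frame (Z=0):
  M0 = (-0.1020, +0.1020, 0)
  M1 = (+0.1020, +0.1020, 0)
  M2 = (+0.1020, -0.1020, 0)
  M3 = (-0.1020, -0.1020, 0)
rvec = (0.6290, 0.2567, -0.3503), |rvec| = θ = 0.76436 rad = 43.795°
Rodrigues: sinθ=0.69208, 1−cosθ=0.27817; R = I + sinθ·[k]× + (1−cosθ)·[k]×²:
    [+0.91020 +0.39405 +0.12752]
    [-0.24030 +0.75320 -0.61233]
    [-0.33733 +0.52670 +0.78025]
t = (0.1909, 0.1609, 0.8461) m
M0: Pc = R·M0+t = (+0.13825, +0.26224, +0.93423); u = 433.1·(+0.13825)/0.93423 + 330.1 = 394.1925, v = 531.0·(+0.26224)/0.93423 + 246.2 = 395.2504
M1: Pc = R·M1+t = (+0.32393, +0.21322, +0.86542); u = 433.1·(+0.32393)/0.86542 + 330.1 = 492.2136, v = 531.0·(+0.21322)/0.86542 + 246.2 = 377.0248
M2: Pc = R·M2+t = (+0.24355, +0.05956, +0.75797); u = 433.1·(+0.24355)/0.75797 + 330.1 = 469.2619, v = 531.0·(+0.05956)/0.75797 + 246.2 = 287.9276
M3: Pc = R·M3+t = (+0.05787, +0.10858, +0.82678); u = 433.1·(+0.05787)/0.82678 + 330.1 = 360.4126, v = 531.0·(+0.10858)/0.82678 + 246.2 = 315.9376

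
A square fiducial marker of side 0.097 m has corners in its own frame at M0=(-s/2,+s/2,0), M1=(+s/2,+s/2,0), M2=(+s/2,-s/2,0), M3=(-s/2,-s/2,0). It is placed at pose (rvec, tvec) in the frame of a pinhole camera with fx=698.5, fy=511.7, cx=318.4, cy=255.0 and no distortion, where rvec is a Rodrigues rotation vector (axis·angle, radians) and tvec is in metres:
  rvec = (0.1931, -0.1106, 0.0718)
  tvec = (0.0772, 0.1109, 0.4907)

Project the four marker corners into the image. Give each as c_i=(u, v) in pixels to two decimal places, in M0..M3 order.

Intrinsics K: fx=698.5, fy=511.7, cx=318.4, cy=255.0
Marker side s = 0.097 m; corners in marker frame (Z=0):
  M0 = (-0.0485, +0.0485, 0)
  M1 = (+0.0485, +0.0485, 0)
  M2 = (+0.0485, -0.0485, 0)
  M3 = (-0.0485, -0.0485, 0)
rvec = (0.1931, -0.1106, 0.0718), |rvec| = θ = 0.23383 rad = 13.397°
Rodrigues: sinθ=0.23170, 1−cosθ=0.02721; R = I + sinθ·[k]× + (1−cosθ)·[k]×²:
    [+0.99135 -0.08178 -0.10269]
    [+0.06052 +0.97888 -0.19530]
    [+0.11650 +0.18739 +0.97535]
t = (0.0772, 0.1109, 0.4907) m
M0: Pc = R·M0+t = (+0.02515, +0.15544, +0.49414); u = 698.5·(+0.02515)/0.49414 + 318.4 = 353.9563, v = 511.7·(+0.15544)/0.49414 + 255.0 = 415.9646
M1: Pc = R·M1+t = (+0.12131, +0.16131, +0.50544); u = 698.5·(+0.12131)/0.50544 + 318.4 = 486.0522, v = 511.7·(+0.16131)/0.50544 + 255.0 = 418.3089
M2: Pc = R·M2+t = (+0.12925, +0.06636, +0.48726); u = 698.5·(+0.12925)/0.48726 + 318.4 = 503.6776, v = 511.7·(+0.06636)/0.48726 + 255.0 = 324.6879
M3: Pc = R·M3+t = (+0.03309, +0.06049, +0.47596); u = 698.5·(+0.03309)/0.47596 + 318.4 = 366.9555, v = 511.7·(+0.06049)/0.47596 + 255.0 = 320.0314

c0=(353.96, 415.96) c1=(486.05, 418.31) c2=(503.68, 324.69) c3=(366.96, 320.03)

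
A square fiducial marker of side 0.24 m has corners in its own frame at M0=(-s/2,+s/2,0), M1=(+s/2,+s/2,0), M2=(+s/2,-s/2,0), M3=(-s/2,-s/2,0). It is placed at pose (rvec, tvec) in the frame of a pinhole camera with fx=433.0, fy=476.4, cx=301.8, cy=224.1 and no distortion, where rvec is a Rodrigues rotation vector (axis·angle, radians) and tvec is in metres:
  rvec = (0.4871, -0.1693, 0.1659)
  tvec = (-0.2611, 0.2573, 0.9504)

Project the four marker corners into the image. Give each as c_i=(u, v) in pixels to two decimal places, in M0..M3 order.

c0=(124.42, 393.06) c1=(231.00, 398.23) c2=(245.06, 310.49) c3=(126.07, 299.84)

Intrinsics K: fx=433.0, fy=476.4, cx=301.8, cy=224.1
Marker side s = 0.24 m; corners in marker frame (Z=0):
  M0 = (-0.1200, +0.1200, 0)
  M1 = (+0.1200, +0.1200, 0)
  M2 = (+0.1200, -0.1200, 0)
  M3 = (-0.1200, -0.1200, 0)
rvec = (0.4871, -0.1693, 0.1659), |rvec| = θ = 0.54171 rad = 31.038°
Rodrigues: sinθ=0.51560, 1−cosθ=0.14317; R = I + sinθ·[k]× + (1−cosθ)·[k]×²:
    [+0.97259 -0.19814 -0.12171]
    [+0.11767 +0.87081 -0.47733]
    [+0.20057 +0.44992 +0.87026]
t = (-0.2611, 0.2573, 0.9504) m
M0: Pc = R·M0+t = (-0.40159, +0.34768, +0.98032); u = 433.0·(-0.40159)/0.98032 + 301.8 = 124.4224, v = 476.4·(+0.34768)/0.98032 + 224.1 = 393.0580
M1: Pc = R·M1+t = (-0.16817, +0.37592, +1.02846); u = 433.0·(-0.16817)/1.02846 + 301.8 = 230.9990, v = 476.4·(+0.37592)/1.02846 + 224.1 = 398.2317
M2: Pc = R·M2+t = (-0.12061, +0.16692, +0.92048); u = 433.0·(-0.12061)/0.92048 + 301.8 = 245.0628, v = 476.4·(+0.16692)/0.92048 + 224.1 = 310.4922
M3: Pc = R·M3+t = (-0.35403, +0.13868, +0.87234); u = 433.0·(-0.35403)/0.87234 + 301.8 = 126.0699, v = 476.4·(+0.13868)/0.87234 + 224.1 = 299.8366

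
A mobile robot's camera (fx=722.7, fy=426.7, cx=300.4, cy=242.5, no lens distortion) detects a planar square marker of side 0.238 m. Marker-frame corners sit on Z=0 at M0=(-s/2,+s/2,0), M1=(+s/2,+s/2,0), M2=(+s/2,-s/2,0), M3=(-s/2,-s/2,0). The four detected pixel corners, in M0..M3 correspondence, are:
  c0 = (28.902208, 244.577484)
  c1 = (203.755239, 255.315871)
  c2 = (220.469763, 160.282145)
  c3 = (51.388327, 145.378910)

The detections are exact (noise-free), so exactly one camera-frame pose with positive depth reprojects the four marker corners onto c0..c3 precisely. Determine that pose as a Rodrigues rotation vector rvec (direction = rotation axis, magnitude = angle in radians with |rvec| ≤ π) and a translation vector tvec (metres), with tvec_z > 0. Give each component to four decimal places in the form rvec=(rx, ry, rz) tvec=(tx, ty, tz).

Intrinsics K: fx=722.7, fy=426.7, cx=300.4, cy=242.5
Marker side s = 0.238 m; corners in marker frame (Z=0):
  M0 = (-0.1190, +0.1190, 0)
  M1 = (+0.1190, +0.1190, 0)
  M2 = (+0.1190, -0.1190, 0)
  M3 = (-0.1190, -0.1190, 0)
Detected image corners:
  c0 = (28.902208, 244.577484) px
  c1 = (203.755239, 255.315871) px
  c2 = (220.469763, 160.282145) px
  c3 = (51.388327, 145.378910) px
Planar DLT: solve 8×8 A·h = b for H (H[2,2]=1):
  H  [+747.08367 -97.04244 +128.27135]
  H  [+93.43640 +383.94349 +200.85215]
  H  [+0.19586 -0.11869 +1.00000]
B = K⁻¹H; ‖b₁‖=0.978203, ‖b₂‖=0.978203; λ = 2/(‖b₁‖+‖b₂‖) = 1.022283, sign → tz>0 ⇒ λ=+1.022283
r₁ = λ·B[:,0] = (+0.97355,+0.11006,+0.20022); r₂ = λ·B[:,1] = (-0.08683,+0.98881,-0.12134)
r₃ = r₁×r₂ = (-0.21134,+0.10074,+0.97221); SVD([r₁ r₂ r₃]) → R = UVᵀ:
  R  [+0.97355 -0.08683 -0.21134]
  R  [+0.11006 +0.98881 +0.10074]
  R  [+0.20022 -0.12134 +0.97221]
t = (-0.24348, -0.09978, +1.02228) m
tr R = 2.934562; θ = arccos((tr R − 1)/2) = 0.256512 rad = 14.697°
axis k = ((R−Rᵀ)₃₂, (R−Rᵀ)₁₃, (R−Rᵀ)₂₁) / (2 sinθ) = (-0.437672, -0.811091, +0.388039)
rvec = θ·k = (-0.112268, -0.208055, +0.099537)

rvec=(-0.1123, -0.2081, 0.0995) tvec=(-0.2435, -0.0998, 1.0223)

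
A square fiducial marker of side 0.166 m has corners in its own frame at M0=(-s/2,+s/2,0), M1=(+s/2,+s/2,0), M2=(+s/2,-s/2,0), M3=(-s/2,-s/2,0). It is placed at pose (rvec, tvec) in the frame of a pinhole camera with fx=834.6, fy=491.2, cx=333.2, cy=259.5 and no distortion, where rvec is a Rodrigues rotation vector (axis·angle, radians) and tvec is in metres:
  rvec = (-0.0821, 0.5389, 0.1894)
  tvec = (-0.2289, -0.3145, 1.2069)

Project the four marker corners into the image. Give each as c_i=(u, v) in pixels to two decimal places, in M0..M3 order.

Intrinsics K: fx=834.6, fy=491.2, cx=333.2, cy=259.5
Marker side s = 0.166 m; corners in marker frame (Z=0):
  M0 = (-0.0830, +0.0830, 0)
  M1 = (+0.0830, +0.0830, 0)
  M2 = (+0.0830, -0.0830, 0)
  M3 = (-0.0830, -0.0830, 0)
rvec = (-0.0821, 0.5389, 0.1894), |rvec| = θ = 0.57708 rad = 33.064°
Rodrigues: sinθ=0.54558, 1−cosθ=0.16194; R = I + sinθ·[k]× + (1−cosθ)·[k]×²:
    [+0.84133 -0.20058 +0.50192]
    [+0.15755 +0.97928 +0.12725]
    [-0.51704 -0.02799 +0.85550]
t = (-0.2289, -0.3145, 1.2069) m
M0: Pc = R·M0+t = (-0.31538, -0.24630, +1.24749); u = 834.6·(-0.31538)/1.24749 + 333.2 = 122.2047, v = 491.2·(-0.24630)/1.24749 + 259.5 = 162.5208
M1: Pc = R·M1+t = (-0.17572, -0.22014, +1.16166); u = 834.6·(-0.17572)/1.16166 + 333.2 = 206.9556, v = 491.2·(-0.22014)/1.16166 + 259.5 = 166.4140
M2: Pc = R·M2+t = (-0.14242, -0.38270, +1.16631); u = 834.6·(-0.14242)/1.16631 + 333.2 = 231.2845, v = 491.2·(-0.38270)/1.16631 + 259.5 = 98.3212
M3: Pc = R·M3+t = (-0.28208, -0.40886, +1.25214); u = 834.6·(-0.28208)/1.25214 + 333.2 = 145.1803, v = 491.2·(-0.40886)/1.25214 + 259.5 = 99.1100

c0=(122.20, 162.52) c1=(206.96, 166.41) c2=(231.28, 98.32) c3=(145.18, 99.11)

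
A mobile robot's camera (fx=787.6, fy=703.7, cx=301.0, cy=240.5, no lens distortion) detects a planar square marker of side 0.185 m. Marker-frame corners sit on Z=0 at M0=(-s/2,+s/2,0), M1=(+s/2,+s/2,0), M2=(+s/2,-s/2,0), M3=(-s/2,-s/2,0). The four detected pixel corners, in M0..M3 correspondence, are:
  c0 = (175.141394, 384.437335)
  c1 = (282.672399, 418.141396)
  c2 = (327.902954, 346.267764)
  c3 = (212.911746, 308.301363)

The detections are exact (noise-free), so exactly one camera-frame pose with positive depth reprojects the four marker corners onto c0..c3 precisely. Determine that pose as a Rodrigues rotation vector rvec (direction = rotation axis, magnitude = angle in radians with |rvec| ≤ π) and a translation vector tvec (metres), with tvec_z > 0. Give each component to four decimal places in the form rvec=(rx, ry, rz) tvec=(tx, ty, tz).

Intrinsics K: fx=787.6, fy=703.7, cx=301.0, cy=240.5
Marker side s = 0.185 m; corners in marker frame (Z=0):
  M0 = (-0.0925, +0.0925, 0)
  M1 = (+0.0925, +0.0925, 0)
  M2 = (+0.0925, -0.0925, 0)
  M3 = (-0.0925, -0.0925, 0)
Detected image corners:
  c0 = (175.141394, 384.437335) px
  c1 = (282.672399, 418.141396) px
  c2 = (327.902954, 346.267764) px
  c3 = (212.911746, 308.301363) px
Planar DLT: solve 8×8 A·h = b for H (H[2,2]=1):
  H  [+629.37700 -123.34255 +249.47109]
  H  [+235.18113 +547.56748 +365.86504]
  H  [+0.11504 +0.40535 +1.00000]
B = K⁻¹H; ‖b₁‖=0.818799, ‖b₂‖=0.818799; λ = 2/(‖b₁‖+‖b₂‖) = 1.221301, sign → tz>0 ⇒ λ=+1.221301
r₁ = λ·B[:,0] = (+0.92225,+0.36015,+0.14050); r₂ = λ·B[:,1] = (-0.38046,+0.78113,+0.49506)
r₃ = r₁×r₂ = (+0.06854,-0.51002,+0.85743); SVD([r₁ r₂ r₃]) → R = UVᵀ:
  R  [+0.92225 -0.38046 +0.06854]
  R  [+0.36015 +0.78113 -0.51002]
  R  [+0.14050 +0.49506 +0.85743]
t = (-0.07990, +0.21758, +1.22130) m
tr R = 2.560813; θ = arccos((tr R − 1)/2) = 0.675480 rad = 38.702°
axis k = ((R−Rᵀ)₃₂, (R−Rᵀ)₁₃, (R−Rᵀ)₂₁) / (2 sinθ) = (+0.803713, -0.057545, +0.592228)
rvec = θ·k = (+0.542892, -0.038871, +0.400038)

rvec=(0.5429, -0.0389, 0.4000) tvec=(-0.0799, 0.2176, 1.2213)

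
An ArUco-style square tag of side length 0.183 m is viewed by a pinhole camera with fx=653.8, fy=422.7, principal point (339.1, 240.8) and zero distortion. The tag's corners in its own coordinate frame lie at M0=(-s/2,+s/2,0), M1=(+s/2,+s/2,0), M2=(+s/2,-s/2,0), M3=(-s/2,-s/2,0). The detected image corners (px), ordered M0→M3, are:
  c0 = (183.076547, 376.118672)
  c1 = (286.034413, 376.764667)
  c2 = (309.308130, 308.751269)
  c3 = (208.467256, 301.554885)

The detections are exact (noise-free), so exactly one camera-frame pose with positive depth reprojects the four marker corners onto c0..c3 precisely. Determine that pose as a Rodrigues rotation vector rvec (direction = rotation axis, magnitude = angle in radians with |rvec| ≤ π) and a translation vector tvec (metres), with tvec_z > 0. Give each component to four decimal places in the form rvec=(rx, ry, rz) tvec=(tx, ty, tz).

Intrinsics K: fx=653.8, fy=422.7, cx=339.1, cy=240.8
Marker side s = 0.183 m; corners in marker frame (Z=0):
  M0 = (-0.0915, +0.0915, 0)
  M1 = (+0.0915, +0.0915, 0)
  M2 = (+0.0915, -0.0915, 0)
  M3 = (-0.0915, -0.0915, 0)
Detected image corners:
  c0 = (183.076547, 376.118672) px
  c1 = (286.034413, 376.764667) px
  c2 = (309.308130, 308.751269) px
  c3 = (208.467256, 301.554885) px
Planar DLT: solve 8×8 A·h = b for H (H[2,2]=1):
  H  [+680.62571 -131.14610 +249.05374]
  H  [+192.41573 +390.87622 +340.90789]
  H  [+0.50176 +0.00629 +1.00000]
B = K⁻¹H; ‖b₁‖=0.943439, ‖b₂‖=0.943439; λ = 2/(‖b₁‖+‖b₂‖) = 1.059952, sign → tz>0 ⇒ λ=+1.059952
r₁ = λ·B[:,0] = (+0.82760,+0.17952,+0.53184); r₂ = λ·B[:,1] = (-0.21607,+0.97635,+0.00666)
r₃ = r₁×r₂ = (-0.51807,-0.12043,+0.84682); SVD([r₁ r₂ r₃]) → R = UVᵀ:
  R  [+0.82760 -0.21607 -0.51807]
  R  [+0.17952 +0.97635 -0.12043]
  R  [+0.53184 +0.00666 +0.84682]
t = (-0.14598, +0.25103, +1.05995) m
tr R = 2.650768; θ = arccos((tr R − 1)/2) = 0.599914 rad = 34.373°
axis k = ((R−Rᵀ)₃₂, (R−Rᵀ)₁₃, (R−Rᵀ)₂₁) / (2 sinθ) = (+0.112560, -0.929831, +0.350349)
rvec = θ·k = (+0.067526, -0.557819, +0.210179)

rvec=(0.0675, -0.5578, 0.2102) tvec=(-0.1460, 0.2510, 1.0600)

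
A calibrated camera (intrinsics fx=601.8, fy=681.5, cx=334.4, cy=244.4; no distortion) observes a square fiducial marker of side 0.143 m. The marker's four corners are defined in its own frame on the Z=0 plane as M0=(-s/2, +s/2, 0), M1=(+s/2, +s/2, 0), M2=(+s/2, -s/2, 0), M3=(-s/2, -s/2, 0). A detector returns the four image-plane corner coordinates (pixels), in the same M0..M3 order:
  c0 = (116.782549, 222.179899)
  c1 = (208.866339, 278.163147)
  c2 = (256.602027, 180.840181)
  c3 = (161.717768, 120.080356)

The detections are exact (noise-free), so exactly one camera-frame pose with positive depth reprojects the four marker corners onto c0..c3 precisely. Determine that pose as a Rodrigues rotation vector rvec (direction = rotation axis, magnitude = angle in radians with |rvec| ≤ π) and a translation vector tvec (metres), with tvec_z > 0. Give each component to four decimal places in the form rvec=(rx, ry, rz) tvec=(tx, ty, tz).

Intrinsics K: fx=601.8, fy=681.5, cx=334.4, cy=244.4
Marker side s = 0.143 m; corners in marker frame (Z=0):
  M0 = (-0.0715, +0.0715, 0)
  M1 = (+0.0715, +0.0715, 0)
  M2 = (+0.0715, -0.0715, 0)
  M3 = (-0.0715, -0.0715, 0)
Detected image corners:
  c0 = (116.782549, 222.179899) px
  c1 = (208.866339, 278.163147) px
  c2 = (256.602027, 180.840181) px
  c3 = (161.717768, 120.080356) px
Planar DLT: solve 8×8 A·h = b for H (H[2,2]=1):
  H  [+684.14480 -270.00249 +186.06011]
  H  [+440.81680 +755.39106 +201.69695]
  H  [+0.16460 +0.29107 +1.00000]
B = K⁻¹H; ‖b₁‖=1.210538, ‖b₂‖=1.210538; λ = 2/(‖b₁‖+‖b₂‖) = 0.826079, sign → tz>0 ⇒ λ=+0.826079
r₁ = λ·B[:,0] = (+0.86356,+0.48557,+0.13597); r₂ = λ·B[:,1] = (-0.50424,+0.82942,+0.24045)
r₃ = r₁×r₂ = (+0.00398,-0.27620,+0.96109); SVD([r₁ r₂ r₃]) → R = UVᵀ:
  R  [+0.86356 -0.50424 +0.00398]
  R  [+0.48557 +0.82942 -0.27620]
  R  [+0.13597 +0.24045 +0.96109]
t = (-0.20362, -0.05176, +0.82608) m
tr R = 2.654065; θ = arccos((tr R − 1)/2) = 0.596988 rad = 34.205°
axis k = ((R−Rᵀ)₃₂, (R−Rᵀ)₁₃, (R−Rᵀ)₂₁) / (2 sinθ) = (+0.459526, -0.117400, +0.880371)
rvec = θ·k = (+0.274332, -0.070087, +0.525571)

rvec=(0.2743, -0.0701, 0.5256) tvec=(-0.2036, -0.0518, 0.8261)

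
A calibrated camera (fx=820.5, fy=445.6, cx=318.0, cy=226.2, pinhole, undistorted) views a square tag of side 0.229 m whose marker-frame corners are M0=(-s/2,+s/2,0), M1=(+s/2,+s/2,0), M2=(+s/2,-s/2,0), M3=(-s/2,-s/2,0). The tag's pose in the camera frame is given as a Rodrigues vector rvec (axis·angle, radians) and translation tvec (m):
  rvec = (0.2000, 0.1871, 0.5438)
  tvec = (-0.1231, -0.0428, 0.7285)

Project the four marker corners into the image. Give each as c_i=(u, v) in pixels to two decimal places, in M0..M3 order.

Intrinsics K: fx=820.5, fy=445.6, cx=318.0, cy=226.2
Marker side s = 0.229 m; corners in marker frame (Z=0):
  M0 = (-0.1145, +0.1145, 0)
  M1 = (+0.1145, +0.1145, 0)
  M2 = (+0.1145, -0.1145, 0)
  M3 = (-0.1145, -0.1145, 0)
rvec = (0.2000, 0.1871, 0.5438), |rvec| = θ = 0.60887 rad = 34.886°
Rodrigues: sinθ=0.57194, 1−cosθ=0.17971; R = I + sinθ·[k]× + (1−cosθ)·[k]×²:
    [+0.83968 -0.49268 +0.22847]
    [+0.52896 +0.83726 -0.13855]
    [-0.12303 +0.23719 +0.96364]
t = (-0.1231, -0.0428, 0.7285) m
M0: Pc = R·M0+t = (-0.27566, -0.00750, +0.76975); u = 820.5·(-0.27566)/0.76975 + 318.0 = 24.1687, v = 445.6·(-0.00750)/0.76975 + 226.2 = 221.8589
M1: Pc = R·M1+t = (-0.08337, +0.11363, +0.74157); u = 820.5·(-0.08337)/0.74157 + 318.0 = 225.7589, v = 445.6·(+0.11363)/0.74157 + 226.2 = 294.4800
M2: Pc = R·M2+t = (+0.02946, -0.07810, +0.68725); u = 820.5·(+0.02946)/0.68725 + 318.0 = 353.1663, v = 445.6·(-0.07810)/0.68725 + 226.2 = 175.5611
M3: Pc = R·M3+t = (-0.16283, -0.19923, +0.71543); u = 820.5·(-0.16283)/0.71543 + 318.0 = 131.2536, v = 445.6·(-0.19923)/0.71543 + 226.2 = 102.1096

c0=(24.17, 221.86) c1=(225.76, 294.48) c2=(353.17, 175.56) c3=(131.25, 102.11)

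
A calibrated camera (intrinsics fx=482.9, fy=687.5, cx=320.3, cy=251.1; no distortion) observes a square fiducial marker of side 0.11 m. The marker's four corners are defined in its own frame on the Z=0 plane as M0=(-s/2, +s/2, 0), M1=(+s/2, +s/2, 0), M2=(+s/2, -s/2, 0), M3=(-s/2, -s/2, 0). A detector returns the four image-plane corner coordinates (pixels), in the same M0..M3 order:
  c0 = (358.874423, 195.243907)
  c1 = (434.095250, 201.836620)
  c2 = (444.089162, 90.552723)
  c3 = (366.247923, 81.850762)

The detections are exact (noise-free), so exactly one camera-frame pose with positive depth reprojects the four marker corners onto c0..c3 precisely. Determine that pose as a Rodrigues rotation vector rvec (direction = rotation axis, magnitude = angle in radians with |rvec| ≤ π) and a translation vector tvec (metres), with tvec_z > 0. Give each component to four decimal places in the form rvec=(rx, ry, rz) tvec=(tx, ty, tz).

rvec=(0.2280, -0.0944, 0.0639) tvec=(0.1134, -0.1062, 0.6782)

Intrinsics K: fx=482.9, fy=687.5, cx=320.3, cy=251.1
Marker side s = 0.11 m; corners in marker frame (Z=0):
  M0 = (-0.0550, +0.0550, 0)
  M1 = (+0.0550, +0.0550, 0)
  M2 = (+0.0550, -0.0550, 0)
  M3 = (-0.0550, -0.0550, 0)
Detected image corners:
  c0 = (358.874423, 195.243907) px
  c1 = (434.095250, 201.836620) px
  c2 = (444.089162, 90.552723) px
  c3 = (366.247923, 81.850762) px
Planar DLT: solve 8×8 A·h = b for H (H[2,2]=1):
  H  [+754.98591 +52.47314 +401.06056]
  H  [+90.46952 +1067.89364 +143.41582]
  H  [+0.14835 +0.32810 +1.00000]
B = K⁻¹H; ‖b₁‖=1.474566, ‖b₂‖=1.474566; λ = 2/(‖b₁‖+‖b₂‖) = 0.678166, sign → tz>0 ⇒ λ=+0.678166
r₁ = λ·B[:,0] = (+0.99354,+0.05250,+0.10061); r₂ = λ·B[:,1] = (-0.07390,+0.97213,+0.22251)
r₃ = r₁×r₂ = (-0.08612,-0.22851,+0.96973); SVD([r₁ r₂ r₃]) → R = UVᵀ:
  R  [+0.99354 -0.07390 -0.08612]
  R  [+0.05250 +0.97213 -0.22851]
  R  [+0.10061 +0.22251 +0.96973]
t = (+0.11342, -0.10622, +0.67817) m
tr R = 2.935392; θ = arccos((tr R − 1)/2) = 0.254871 rad = 14.603°
axis k = ((R−Rᵀ)₃₂, (R−Rᵀ)₁₃, (R−Rᵀ)₂₁) / (2 sinθ) = (+0.894445, -0.370323, +0.250656)
rvec = θ·k = (+0.227968, -0.094385, +0.063885)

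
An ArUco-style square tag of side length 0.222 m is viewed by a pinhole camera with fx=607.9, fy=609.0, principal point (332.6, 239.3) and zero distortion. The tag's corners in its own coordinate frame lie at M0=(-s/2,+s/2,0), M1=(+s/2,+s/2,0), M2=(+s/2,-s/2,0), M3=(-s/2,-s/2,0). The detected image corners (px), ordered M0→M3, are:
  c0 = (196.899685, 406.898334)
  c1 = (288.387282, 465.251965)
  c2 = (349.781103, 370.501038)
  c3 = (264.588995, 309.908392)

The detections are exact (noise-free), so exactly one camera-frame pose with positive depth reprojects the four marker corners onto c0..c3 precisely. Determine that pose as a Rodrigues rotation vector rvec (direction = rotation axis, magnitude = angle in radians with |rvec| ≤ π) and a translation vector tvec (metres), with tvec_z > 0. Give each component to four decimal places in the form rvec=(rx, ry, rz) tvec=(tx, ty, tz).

Intrinsics K: fx=607.9, fy=609.0, cx=332.6, cy=239.3
Marker side s = 0.222 m; corners in marker frame (Z=0):
  M0 = (-0.1110, +0.1110, 0)
  M1 = (+0.1110, +0.1110, 0)
  M2 = (+0.1110, -0.1110, 0)
  M3 = (-0.1110, -0.1110, 0)
Detected image corners:
  c0 = (196.899685, 406.898334) px
  c1 = (288.387282, 465.251965) px
  c2 = (349.781103, 370.501038) px
  c3 = (264.588995, 309.908392) px
Planar DLT: solve 8×8 A·h = b for H (H[2,2]=1):
  H  [+455.23619 -336.58526 +276.54284]
  H  [+349.27645 +366.52195 +387.93726]
  H  [+0.20942 -0.16801 +1.00000]
B = K⁻¹H; ‖b₁‖=0.829148, ‖b₂‖=0.829148; λ = 2/(‖b₁‖+‖b₂‖) = 1.206057, sign → tz>0 ⇒ λ=+1.206057
r₁ = λ·B[:,0] = (+0.76498,+0.59246,+0.25258); r₂ = λ·B[:,1] = (-0.55691,+0.80547,-0.20262)
r₃ = r₁×r₂ = (-0.32349,+0.01434,+0.94612); SVD([r₁ r₂ r₃]) → R = UVᵀ:
  R  [+0.76498 -0.55691 -0.32349]
  R  [+0.59246 +0.80547 +0.01434]
  R  [+0.25258 -0.20262 +0.94612]
t = (-0.11122, +0.29436, +1.20606) m
tr R = 2.516582; θ = arccos((tr R − 1)/2) = 0.710108 rad = 40.686°
axis k = ((R−Rᵀ)₃₂, (R−Rᵀ)₁₃, (R−Rᵀ)₂₁) / (2 sinθ) = (-0.166406, -0.441825, +0.881533)
rvec = θ·k = (-0.118166, -0.313744, +0.625984)

rvec=(-0.1182, -0.3137, 0.6260) tvec=(-0.1112, 0.2944, 1.2061)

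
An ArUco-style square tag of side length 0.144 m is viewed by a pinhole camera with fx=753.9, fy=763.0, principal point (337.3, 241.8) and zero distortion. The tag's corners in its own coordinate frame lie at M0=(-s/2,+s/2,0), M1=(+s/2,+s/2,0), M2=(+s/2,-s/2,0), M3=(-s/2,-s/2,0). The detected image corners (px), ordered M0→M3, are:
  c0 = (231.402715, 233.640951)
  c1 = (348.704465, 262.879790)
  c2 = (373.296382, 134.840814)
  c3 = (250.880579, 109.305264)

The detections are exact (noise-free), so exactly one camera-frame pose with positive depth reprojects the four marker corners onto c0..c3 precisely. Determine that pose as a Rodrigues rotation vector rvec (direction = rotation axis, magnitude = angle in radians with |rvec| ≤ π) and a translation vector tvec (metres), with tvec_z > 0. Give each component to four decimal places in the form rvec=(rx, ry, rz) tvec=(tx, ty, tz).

Intrinsics K: fx=753.9, fy=763.0, cx=337.3, cy=241.8
Marker side s = 0.144 m; corners in marker frame (Z=0):
  M0 = (-0.0720, +0.0720, 0)
  M1 = (+0.0720, +0.0720, 0)
  M2 = (+0.0720, -0.0720, 0)
  M3 = (-0.0720, -0.0720, 0)
Detected image corners:
  c0 = (231.402715, 233.640951) px
  c1 = (348.704465, 262.879790) px
  c2 = (373.296382, 134.840814) px
  c3 = (250.880579, 109.305264) px
Planar DLT: solve 8×8 A·h = b for H (H[2,2]=1):
  H  [+754.41128 -77.75311 +299.76111]
  H  [+142.67901 +922.15067 +186.04321]
  H  [-0.25782 +0.24890 +1.00000]
B = K⁻¹H; ‖b₁‖=1.176519, ‖b₂‖=1.176519; λ = 2/(‖b₁‖+‖b₂‖) = 0.849965, sign → tz>0 ⇒ λ=+0.849965
r₁ = λ·B[:,0] = (+0.94859,+0.22839,-0.21914); r₂ = λ·B[:,1] = (-0.18231,+0.96021,+0.21156)
r₃ = r₁×r₂ = (+0.25874,-0.16073,+0.95248); SVD([r₁ r₂ r₃]) → R = UVᵀ:
  R  [+0.94859 -0.18231 +0.25874]
  R  [+0.22839 +0.96021 -0.16073]
  R  [-0.21914 +0.21156 +0.95248]
t = (-0.04232, -0.06211, +0.84996) m
tr R = 2.861278; θ = arccos((tr R − 1)/2) = 0.374641 rad = 21.465°
axis k = ((R−Rᵀ)₃₂, (R−Rᵀ)₁₃, (R−Rᵀ)₂₁) / (2 sinθ) = (+0.508676, +0.652951, +0.561163)
rvec = θ·k = (+0.190571, +0.244622, +0.210234)

rvec=(0.1906, 0.2446, 0.2102) tvec=(-0.0423, -0.0621, 0.8500)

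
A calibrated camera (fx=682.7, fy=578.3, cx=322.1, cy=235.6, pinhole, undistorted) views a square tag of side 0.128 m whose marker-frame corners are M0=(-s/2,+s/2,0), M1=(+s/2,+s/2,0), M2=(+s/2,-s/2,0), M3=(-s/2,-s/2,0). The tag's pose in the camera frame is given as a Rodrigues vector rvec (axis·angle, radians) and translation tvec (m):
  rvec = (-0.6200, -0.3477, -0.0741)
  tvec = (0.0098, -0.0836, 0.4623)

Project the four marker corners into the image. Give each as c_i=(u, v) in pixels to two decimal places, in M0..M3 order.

Intrinsics K: fx=682.7, fy=578.3, cx=322.1, cy=235.6
Marker side s = 0.128 m; corners in marker frame (Z=0):
  M0 = (-0.0640, +0.0640, 0)
  M1 = (+0.0640, +0.0640, 0)
  M2 = (+0.0640, -0.0640, 0)
  M3 = (-0.0640, -0.0640, 0)
rvec = (-0.6200, -0.3477, -0.0741), |rvec| = θ = 0.71469 rad = 40.949°
Rodrigues: sinθ=0.65539, 1−cosθ=0.24471; R = I + sinθ·[k]× + (1−cosθ)·[k]×²:
    [+0.93945 +0.17123 -0.29684]
    [+0.03533 +0.81321 +0.58089]
    [+0.34086 -0.55621 +0.75792]
t = (0.0098, -0.0836, 0.4623) m
M0: Pc = R·M0+t = (-0.03937, -0.03382, +0.40489); u = 682.7·(-0.03937)/0.40489 + 322.1 = 255.7226, v = 578.3·(-0.03382)/0.40489 + 235.6 = 187.3018
M1: Pc = R·M1+t = (+0.08088, -0.02929, +0.44852); u = 682.7·(+0.08088)/0.44852 + 322.1 = 445.2147, v = 578.3·(-0.02929)/0.44852 + 235.6 = 197.8301
M2: Pc = R·M2+t = (+0.05897, -0.13338, +0.51971); u = 682.7·(+0.05897)/0.51971 + 322.1 = 399.5589, v = 578.3·(-0.13338)/0.51971 + 235.6 = 87.1786
M3: Pc = R·M3+t = (-0.06128, -0.13791, +0.47608); u = 682.7·(-0.06128)/0.47608 + 322.1 = 234.2198, v = 578.3·(-0.13791)/0.47608 + 235.6 = 68.0843

c0=(255.72, 187.30) c1=(445.21, 197.83) c2=(399.56, 87.18) c3=(234.22, 68.08)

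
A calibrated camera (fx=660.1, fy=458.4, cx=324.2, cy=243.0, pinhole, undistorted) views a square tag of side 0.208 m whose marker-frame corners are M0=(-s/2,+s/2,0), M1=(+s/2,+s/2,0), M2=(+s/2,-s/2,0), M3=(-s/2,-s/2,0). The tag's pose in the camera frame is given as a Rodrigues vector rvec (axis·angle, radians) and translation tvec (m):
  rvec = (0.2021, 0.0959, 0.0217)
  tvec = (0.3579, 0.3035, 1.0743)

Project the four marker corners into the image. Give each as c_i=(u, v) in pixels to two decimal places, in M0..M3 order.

c0=(475.45, 409.83) c1=(604.01, 415.54) c2=(616.80, 332.99) c3=(482.94, 328.55)

Intrinsics K: fx=660.1, fy=458.4, cx=324.2, cy=243.0
Marker side s = 0.208 m; corners in marker frame (Z=0):
  M0 = (-0.1040, +0.1040, 0)
  M1 = (+0.1040, +0.1040, 0)
  M2 = (+0.1040, -0.1040, 0)
  M3 = (-0.1040, -0.1040, 0)
rvec = (0.2021, 0.0959, 0.0217), |rvec| = θ = 0.22475 rad = 12.877°
Rodrigues: sinθ=0.22286, 1−cosθ=0.02515; R = I + sinθ·[k]× + (1−cosθ)·[k]×²:
    [+0.99519 -0.01187 +0.09728]
    [+0.03117 +0.97943 -0.19937]
    [-0.09291 +0.20144 +0.97508]
t = (0.3579, 0.3035, 1.0743) m
M0: Pc = R·M0+t = (+0.25317, +0.40212, +1.10491); u = 660.1·(+0.25317)/1.10491 + 324.2 = 475.4474, v = 458.4·(+0.40212)/1.10491 + 243.0 = 409.8290
M1: Pc = R·M1+t = (+0.46017, +0.40860, +1.08559); u = 660.1·(+0.46017)/1.08559 + 324.2 = 604.0072, v = 458.4·(+0.40860)/1.08559 + 243.0 = 415.5363
M2: Pc = R·M2+t = (+0.46263, +0.20488, +1.04369); u = 660.1·(+0.46263)/1.04369 + 324.2 = 616.8014, v = 458.4·(+0.20488)/1.04369 + 243.0 = 332.9861
M3: Pc = R·M3+t = (+0.25563, +0.19840, +1.06301); u = 660.1·(+0.25563)/1.06301 + 324.2 = 482.9418, v = 458.4·(+0.19840)/1.06301 + 243.0 = 328.5546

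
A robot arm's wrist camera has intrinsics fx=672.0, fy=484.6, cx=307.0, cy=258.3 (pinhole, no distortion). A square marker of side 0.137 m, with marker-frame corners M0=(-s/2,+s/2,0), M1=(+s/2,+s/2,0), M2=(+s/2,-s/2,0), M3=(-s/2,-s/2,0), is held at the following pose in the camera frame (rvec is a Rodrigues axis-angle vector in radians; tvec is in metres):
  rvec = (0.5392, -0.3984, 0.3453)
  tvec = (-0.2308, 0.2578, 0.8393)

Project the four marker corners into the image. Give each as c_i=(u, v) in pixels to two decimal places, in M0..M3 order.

Intrinsics K: fx=672.0, fy=484.6, cx=307.0, cy=258.3
Marker side s = 0.137 m; corners in marker frame (Z=0):
  M0 = (-0.0685, +0.0685, 0)
  M1 = (+0.0685, +0.0685, 0)
  M2 = (+0.0685, -0.0685, 0)
  M3 = (-0.0685, -0.0685, 0)
rvec = (0.5392, -0.3984, 0.3453), |rvec| = θ = 0.75412 rad = 43.208°
Rodrigues: sinθ=0.68464, 1−cosθ=0.27112; R = I + sinθ·[k]× + (1−cosθ)·[k]×²:
    [+0.86749 -0.41590 -0.27293]
    [+0.21108 +0.80455 -0.55511]
    [+0.45046 +0.42394 +0.78572]
t = (-0.2308, 0.2578, 0.8393) m
M0: Pc = R·M0+t = (-0.31871, +0.29845, +0.83748); u = 672.0·(-0.31871)/0.83748 + 307.0 = 51.2641, v = 484.6·(+0.29845)/0.83748 + 258.3 = 430.9962
M1: Pc = R·M1+t = (-0.19987, +0.32737, +0.89920); u = 672.0·(-0.19987)/0.89920 + 307.0 = 157.6329, v = 484.6·(+0.32737)/0.89920 + 258.3 = 434.7282
M2: Pc = R·M2+t = (-0.14289, +0.21715, +0.84112); u = 672.0·(-0.14289)/0.84112 + 307.0 = 192.8415, v = 484.6·(+0.21715)/0.84112 + 258.3 = 383.4069
M3: Pc = R·M3+t = (-0.26173, +0.18823, +0.77940); u = 672.0·(-0.26173)/0.77940 + 307.0 = 81.3340, v = 484.6·(+0.18823)/0.77940 + 258.3 = 375.3333

c0=(51.26, 431.00) c1=(157.63, 434.73) c2=(192.84, 383.41) c3=(81.33, 375.33)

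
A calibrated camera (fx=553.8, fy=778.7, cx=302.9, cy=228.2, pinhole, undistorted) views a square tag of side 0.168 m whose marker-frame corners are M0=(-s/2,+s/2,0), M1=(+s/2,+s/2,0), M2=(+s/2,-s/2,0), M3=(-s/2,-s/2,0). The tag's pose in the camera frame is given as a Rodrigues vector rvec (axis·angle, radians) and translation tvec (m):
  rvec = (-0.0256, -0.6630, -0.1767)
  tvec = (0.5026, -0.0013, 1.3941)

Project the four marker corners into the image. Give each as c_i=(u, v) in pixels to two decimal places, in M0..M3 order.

c0=(488.97, 282.86) c1=(525.41, 264.97) c2=(515.22, 175.84) c3=(477.84, 186.94)

Intrinsics K: fx=553.8, fy=778.7, cx=302.9, cy=228.2
Marker side s = 0.168 m; corners in marker frame (Z=0):
  M0 = (-0.0840, +0.0840, 0)
  M1 = (+0.0840, +0.0840, 0)
  M2 = (+0.0840, -0.0840, 0)
  M3 = (-0.0840, -0.0840, 0)
rvec = (-0.0256, -0.6630, -0.1767), |rvec| = θ = 0.68662 rad = 39.340°
Rodrigues: sinθ=0.63393, 1−cosθ=0.22661; R = I + sinθ·[k]× + (1−cosθ)·[k]×²:
    [+0.77371 +0.17130 -0.60995]
    [-0.15498 +0.98468 +0.07995]
    [+0.61429 +0.03268 +0.78840]
t = (0.5026, -0.0013, 1.3941) m
M0: Pc = R·M0+t = (+0.45200, +0.09443, +1.34524); u = 553.8·(+0.45200)/1.34524 + 302.9 = 488.9750, v = 778.7·(+0.09443)/1.34524 + 228.2 = 282.8620
M1: Pc = R·M1+t = (+0.58198, +0.06839, +1.44845); u = 553.8·(+0.58198)/1.44845 + 302.9 = 525.4150, v = 778.7·(+0.06839)/1.44845 + 228.2 = 264.9696
M2: Pc = R·M2+t = (+0.55320, -0.09703, +1.44296); u = 553.8·(+0.55320)/1.44296 + 302.9 = 515.2166, v = 778.7·(-0.09703)/1.44296 + 228.2 = 175.8365
M3: Pc = R·M3+t = (+0.42322, -0.07099, +1.33975); u = 553.8·(+0.42322)/1.33975 + 302.9 = 477.8417, v = 778.7·(-0.07099)/1.33975 + 228.2 = 186.9362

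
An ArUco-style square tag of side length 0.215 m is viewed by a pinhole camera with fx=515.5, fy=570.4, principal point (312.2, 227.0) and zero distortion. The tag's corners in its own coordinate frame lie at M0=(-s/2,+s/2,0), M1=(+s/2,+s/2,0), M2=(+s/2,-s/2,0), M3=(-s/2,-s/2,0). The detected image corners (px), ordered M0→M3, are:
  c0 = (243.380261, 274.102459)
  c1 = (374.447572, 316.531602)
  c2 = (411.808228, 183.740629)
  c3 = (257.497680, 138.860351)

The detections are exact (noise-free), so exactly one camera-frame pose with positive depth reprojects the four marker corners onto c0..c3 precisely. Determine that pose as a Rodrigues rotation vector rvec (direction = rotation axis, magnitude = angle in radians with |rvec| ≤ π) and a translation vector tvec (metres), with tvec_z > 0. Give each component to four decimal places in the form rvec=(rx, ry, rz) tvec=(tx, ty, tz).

Intrinsics K: fx=515.5, fy=570.4, cx=312.2, cy=227.0
Marker side s = 0.215 m; corners in marker frame (Z=0):
  M0 = (-0.1075, +0.1075, 0)
  M1 = (+0.1075, +0.1075, 0)
  M2 = (+0.1075, -0.1075, 0)
  M3 = (-0.1075, -0.1075, 0)
Detected image corners:
  c0 = (243.380261, 274.102459) px
  c1 = (374.447572, 316.531602) px
  c2 = (411.808228, 183.740629) px
  c3 = (257.497680, 138.860351) px
Planar DLT: solve 8×8 A·h = b for H (H[2,2]=1):
  H  [+610.27363 +116.10340 +319.60183]
  H  [+167.72293 +790.11326 +233.20949]
  H  [-0.15275 +0.73009 +1.00000]
B = K⁻¹H; ‖b₁‖=1.333542, ‖b₂‖=1.333542; λ = 2/(‖b₁‖+‖b₂‖) = 0.749883, sign → tz>0 ⇒ λ=+0.749883
r₁ = λ·B[:,0] = (+0.95712,+0.26608,-0.11455); r₂ = λ·B[:,1] = (-0.16268,+0.82085,+0.54749)
r₃ = r₁×r₂ = (+0.23970,-0.50537,+0.82894); SVD([r₁ r₂ r₃]) → R = UVᵀ:
  R  [+0.95712 -0.16268 +0.23970]
  R  [+0.26608 +0.82085 -0.50537]
  R  [-0.11455 +0.54749 +0.82894]
t = (+0.01077, +0.00816, +0.74988) m
tr R = 2.606909; θ = arccos((tr R − 1)/2) = 0.637721 rad = 36.539°
axis k = ((R−Rᵀ)₃₂, (R−Rᵀ)₁₃, (R−Rᵀ)₂₁) / (2 sinθ) = (+0.884211, +0.297506, +0.360084)
rvec = θ·k = (+0.563881, +0.189726, +0.229633)

rvec=(0.5639, 0.1897, 0.2296) tvec=(0.0108, 0.0082, 0.7499)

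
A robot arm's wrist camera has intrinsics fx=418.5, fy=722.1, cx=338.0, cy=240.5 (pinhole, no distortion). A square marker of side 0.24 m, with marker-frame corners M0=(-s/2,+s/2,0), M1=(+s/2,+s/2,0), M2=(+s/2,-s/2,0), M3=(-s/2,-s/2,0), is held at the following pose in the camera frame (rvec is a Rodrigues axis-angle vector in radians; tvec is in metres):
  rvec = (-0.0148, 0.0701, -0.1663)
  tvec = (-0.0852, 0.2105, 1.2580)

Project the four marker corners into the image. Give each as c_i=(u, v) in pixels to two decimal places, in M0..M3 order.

Intrinsics K: fx=418.5, fy=722.1, cx=338.0, cy=240.5
Marker side s = 0.24 m; corners in marker frame (Z=0):
  M0 = (-0.1200, +0.1200, 0)
  M1 = (+0.1200, +0.1200, 0)
  M2 = (+0.1200, -0.1200, 0)
  M3 = (-0.1200, -0.1200, 0)
rvec = (-0.0148, 0.0701, -0.1663), |rvec| = θ = 0.18108 rad = 10.375°
Rodrigues: sinθ=0.18009, 1−cosθ=0.01635; R = I + sinθ·[k]× + (1−cosθ)·[k]×²:
    [+0.98376 +0.16488 +0.07094]
    [-0.16591 +0.98610 +0.00891]
    [-0.06849 -0.02053 +0.99744]
t = (-0.0852, 0.2105, 1.2580) m
M0: Pc = R·M0+t = (-0.18347, +0.34874, +1.26375); u = 418.5·(-0.18347)/1.26375 + 338.0 = 277.2441, v = 722.1·(+0.34874)/1.26375 + 240.5 = 439.7681
M1: Pc = R·M1+t = (+0.05264, +0.30892, +1.24732); u = 418.5·(+0.05264)/1.24732 + 338.0 = 355.6605, v = 722.1·(+0.30892)/1.24732 + 240.5 = 419.3424
M2: Pc = R·M2+t = (+0.01307, +0.07226, +1.25225); u = 418.5·(+0.01307)/1.25225 + 338.0 = 342.3667, v = 722.1·(+0.07226)/1.25225 + 240.5 = 282.1676
M3: Pc = R·M3+t = (-0.22304, +0.11208, +1.26868); u = 418.5·(-0.22304)/1.26868 + 338.0 = 264.4271, v = 722.1·(+0.11208)/1.26868 + 240.5 = 304.2913

c0=(277.24, 439.77) c1=(355.66, 419.34) c2=(342.37, 282.17) c3=(264.43, 304.29)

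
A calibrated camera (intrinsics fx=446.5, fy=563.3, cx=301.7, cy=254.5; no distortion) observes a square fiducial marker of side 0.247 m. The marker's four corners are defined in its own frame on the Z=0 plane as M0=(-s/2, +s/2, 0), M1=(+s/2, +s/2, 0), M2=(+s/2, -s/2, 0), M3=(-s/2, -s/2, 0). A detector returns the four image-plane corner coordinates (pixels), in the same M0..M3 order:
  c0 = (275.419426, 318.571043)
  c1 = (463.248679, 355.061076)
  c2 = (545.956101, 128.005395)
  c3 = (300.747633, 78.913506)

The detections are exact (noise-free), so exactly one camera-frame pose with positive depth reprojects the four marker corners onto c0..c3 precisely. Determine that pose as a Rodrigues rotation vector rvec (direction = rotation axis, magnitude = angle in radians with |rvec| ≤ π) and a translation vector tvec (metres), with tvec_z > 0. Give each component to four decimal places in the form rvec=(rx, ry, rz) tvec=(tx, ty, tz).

rvec=(0.5834, 0.0346, 0.1528) tvec=(0.1046, -0.0170, 0.5112)

Intrinsics K: fx=446.5, fy=563.3, cx=301.7, cy=254.5
Marker side s = 0.247 m; corners in marker frame (Z=0):
  M0 = (-0.1235, +0.1235, 0)
  M1 = (+0.1235, +0.1235, 0)
  M2 = (+0.1235, -0.1235, 0)
  M3 = (-0.1235, -0.1235, 0)
Detected image corners:
  c0 = (275.419426, 318.571043) px
  c1 = (463.248679, 355.061076) px
  c2 = (545.956101, 128.005395) px
  c3 = (300.747633, 78.913506) px
Planar DLT: solve 8×8 A·h = b for H (H[2,2]=1):
  H  [+869.42669 +208.31318 +393.02666]
  H  [+174.45486 +1182.03469 +235.72868]
  H  [+0.02094 +1.07813 +1.00000]
B = K⁻¹H; ‖b₁‖=1.956348, ‖b₂‖=1.956348; λ = 2/(‖b₁‖+‖b₂‖) = 0.511157, sign → tz>0 ⇒ λ=+0.511157
r₁ = λ·B[:,0] = (+0.98810,+0.15347,+0.01070); r₂ = λ·B[:,1] = (-0.13390,+0.82363,+0.55109)
r₃ = r₁×r₂ = (+0.07576,-0.54597,+0.83438); SVD([r₁ r₂ r₃]) → R = UVᵀ:
  R  [+0.98810 -0.13390 +0.07576]
  R  [+0.15347 +0.82363 -0.54597]
  R  [+0.01070 +0.55109 +0.83438]
t = (+0.10455, -0.01703, +0.51116) m
tr R = 2.646102; θ = arccos((tr R − 1)/2) = 0.604034 rad = 34.609°
axis k = ((R−Rᵀ)₃₂, (R−Rᵀ)₁₃, (R−Rᵀ)₂₁) / (2 sinθ) = (+0.965775, +0.057276, +0.252977)
rvec = θ·k = (+0.583362, +0.034596, +0.152807)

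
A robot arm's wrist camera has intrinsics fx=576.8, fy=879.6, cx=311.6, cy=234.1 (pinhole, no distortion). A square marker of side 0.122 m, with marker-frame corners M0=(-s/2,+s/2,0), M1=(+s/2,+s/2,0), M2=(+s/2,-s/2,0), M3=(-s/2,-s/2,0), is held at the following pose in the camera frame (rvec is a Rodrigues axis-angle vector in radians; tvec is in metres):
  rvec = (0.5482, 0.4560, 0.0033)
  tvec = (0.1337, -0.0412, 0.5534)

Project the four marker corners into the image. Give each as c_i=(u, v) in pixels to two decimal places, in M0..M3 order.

Intrinsics K: fx=576.8, fy=879.6, cx=311.6, cy=234.1
Marker side s = 0.122 m; corners in marker frame (Z=0):
  M0 = (-0.0610, +0.0610, 0)
  M1 = (+0.0610, +0.0610, 0)
  M2 = (+0.0610, -0.0610, 0)
  M3 = (-0.0610, -0.0610, 0)
rvec = (0.5482, 0.4560, 0.0033), |rvec| = θ = 0.71307 rad = 40.856°
Rodrigues: sinθ=0.65416, 1−cosθ=0.24364; R = I + sinθ·[k]× + (1−cosθ)·[k]×²:
    [+0.90036 +0.11676 +0.41919]
    [+0.12281 +0.85599 -0.50219]
    [-0.41746 +0.50363 +0.75636]
t = (0.1337, -0.0412, 0.5534) m
M0: Pc = R·M0+t = (+0.08590, +0.00352, +0.60959); u = 576.8·(+0.08590)/0.60959 + 311.6 = 392.8801, v = 879.6·(+0.00352)/0.60959 + 234.1 = 239.1852
M1: Pc = R·M1+t = (+0.19574, +0.01851, +0.55866); u = 576.8·(+0.19574)/0.55866 + 311.6 = 513.7011, v = 879.6·(+0.01851)/0.55866 + 234.1 = 263.2391
M2: Pc = R·M2+t = (+0.18150, -0.08592, +0.49721); u = 576.8·(+0.18150)/0.49721 + 311.6 = 522.1516, v = 879.6·(-0.08592)/0.49721 + 234.1 = 82.0950
M3: Pc = R·M3+t = (+0.07166, -0.10091, +0.54814); u = 576.8·(+0.07166)/0.54814 + 311.6 = 387.0022, v = 879.6·(-0.10091)/0.54814 + 234.1 = 72.1757

c0=(392.88, 239.19) c1=(513.70, 263.24) c2=(522.15, 82.10) c3=(387.00, 72.18)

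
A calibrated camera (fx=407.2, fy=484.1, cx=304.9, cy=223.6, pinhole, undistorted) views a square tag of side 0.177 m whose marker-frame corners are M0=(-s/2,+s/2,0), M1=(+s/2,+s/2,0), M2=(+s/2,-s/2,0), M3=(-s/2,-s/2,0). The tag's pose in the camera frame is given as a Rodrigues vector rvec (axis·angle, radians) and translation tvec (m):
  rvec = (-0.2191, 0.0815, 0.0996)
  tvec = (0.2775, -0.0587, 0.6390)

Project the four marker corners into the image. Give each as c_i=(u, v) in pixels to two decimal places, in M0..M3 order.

Intrinsics K: fx=407.2, fy=484.1, cx=304.9, cy=223.6
Marker side s = 0.177 m; corners in marker frame (Z=0):
  M0 = (-0.0885, +0.0885, 0)
  M1 = (+0.0885, +0.0885, 0)
  M2 = (+0.0885, -0.0885, 0)
  M3 = (-0.0885, -0.0885, 0)
rvec = (-0.2191, 0.0815, 0.0996), |rvec| = θ = 0.25410 rad = 14.559°
Rodrigues: sinθ=0.25138, 1−cosθ=0.03211; R = I + sinθ·[k]× + (1−cosθ)·[k]×²:
    [+0.99176 -0.10741 +0.06977]
    [+0.08965 +0.97119 +0.22079]
    [-0.09148 -0.21271 +0.97282]
t = (0.2775, -0.0587, 0.6390) m
M0: Pc = R·M0+t = (+0.18022, +0.01932, +0.62827); u = 407.2·(+0.18022)/0.62827 + 304.9 = 421.7076, v = 484.1·(+0.01932)/0.62827 + 223.6 = 238.4839
M1: Pc = R·M1+t = (+0.35577, +0.03518, +0.61208); u = 407.2·(+0.35577)/0.61208 + 304.9 = 541.5811, v = 484.1·(+0.03518)/0.61208 + 223.6 = 251.4280
M2: Pc = R·M2+t = (+0.37478, -0.13672, +0.64973); u = 407.2·(+0.37478)/0.64973 + 304.9 = 539.7812, v = 484.1·(-0.13672)/0.64973 + 223.6 = 121.7354
M3: Pc = R·M3+t = (+0.19923, -0.15258, +0.66592); u = 407.2·(+0.19923)/0.66592 + 304.9 = 426.7290, v = 484.1·(-0.15258)/0.66592 + 223.6 = 112.6765

c0=(421.71, 238.48) c1=(541.58, 251.43) c2=(539.78, 121.74) c3=(426.73, 112.68)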